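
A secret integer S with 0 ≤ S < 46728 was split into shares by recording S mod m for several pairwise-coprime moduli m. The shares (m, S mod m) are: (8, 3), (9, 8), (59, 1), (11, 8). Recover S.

13571

The moduli are pairwise coprime; N = 8·9·59·11 = 46728.
N/8 = 5841; 5841 ≡ 1 (mod 8), inverse 1.
N/9 = 5192; 5192 ≡ 8 (mod 9); 8·8 ≡ 1, so inverse 8.
N/59 = 792; 792 ≡ 25 (mod 59); 25·26 ≡ 1, so inverse 26.
N/11 = 4248; 4248 ≡ 2 (mod 11); 2·6 ≡ 1, so inverse 6.
S ≡ 3·5841·1 + 8·5192·8 + 1·792·26 + 8·4248·6 = 574307.
574307 mod 46728 = 13571.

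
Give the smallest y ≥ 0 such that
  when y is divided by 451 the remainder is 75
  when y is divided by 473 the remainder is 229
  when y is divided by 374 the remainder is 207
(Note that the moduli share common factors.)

gcd(451, 473) = 11 and 11 | (229 − 75), so the pair is consistent; merging gives y ≡ 16311 (mod 19393), where 19393 = lcm(451, 473).
gcd(19393, 374) = 11 and 11 | (207 − 16311), so the pair is consistent; merging gives y ≡ 287813 (mod 659362), where 659362 = lcm(19393, 374).
The solution is unique modulo lcm(451, 473, 374) = 659362.

287813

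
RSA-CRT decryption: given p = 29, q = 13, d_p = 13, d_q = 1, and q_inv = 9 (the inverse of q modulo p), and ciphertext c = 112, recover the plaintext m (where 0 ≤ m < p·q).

268

m₁ = c^(d_p) mod p: c ≡ 25 (mod 29), and 25^13 mod 29 = 7.
m₂ = c^(d_q) mod q: c ≡ 8 (mod 13), and 8^1 mod 13 = 8.
h = q_inv·(m₁ − m₂) mod p = 9·(7 − 8) mod 29 = 20.
m = m₂ + h·q = 8 + 20·13 = 268.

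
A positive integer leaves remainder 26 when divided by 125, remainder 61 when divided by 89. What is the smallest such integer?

5401

Combine the congruences pairwise.
From x ≡ 26 (mod 125) write x = 26 + 125t. Substituting into x ≡ 61 (mod 89) gives 125t ≡ 35 (mod 89), and since 36⁻¹ ≡ 47 (mod 89), t ≡ 43. Hence x ≡ 26 + 125·43 = 5401 (mod 11125).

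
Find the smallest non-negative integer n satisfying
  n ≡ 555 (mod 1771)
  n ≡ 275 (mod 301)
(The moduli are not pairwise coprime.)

14723

Combine the congruences pairwise.
gcd(1771, 301) = 7 and 7 | (275 − 555), so the pair is consistent; merging gives n ≡ 14723 (mod 76153), where 76153 = lcm(1771, 301).
The solution is unique modulo lcm(1771, 301) = 76153.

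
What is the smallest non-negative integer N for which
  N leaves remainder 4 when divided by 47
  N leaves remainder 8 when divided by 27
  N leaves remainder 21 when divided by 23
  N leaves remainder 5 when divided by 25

46205

From N ≡ 4 (mod 47) write N = 4 + 47t. Substituting into N ≡ 8 (mod 27) gives 47t ≡ 4 (mod 27), and since 20⁻¹ ≡ 23 (mod 27), t ≡ 11. Hence N ≡ 4 + 47·11 = 521 (mod 1269).
From N ≡ 521 (mod 1269) write N = 521 + 1269t. Substituting into N ≡ 21 (mod 23) gives 1269t ≡ 6 (mod 23), and since 4⁻¹ ≡ 6 (mod 23), t ≡ 13. Hence N ≡ 521 + 1269·13 = 17018 (mod 29187).
From N ≡ 17018 (mod 29187) write N = 17018 + 29187t. Substituting into N ≡ 5 (mod 25) gives 29187t ≡ 12 (mod 25), and since 12⁻¹ ≡ 23 (mod 25), t ≡ 1. Hence N ≡ 17018 + 29187·1 = 46205 (mod 729675).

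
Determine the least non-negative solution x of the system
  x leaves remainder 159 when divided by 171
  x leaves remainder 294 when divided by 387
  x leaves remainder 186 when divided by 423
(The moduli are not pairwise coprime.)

219723

gcd(171, 387) = 9 and 9 | (294 − 159), so the pair is consistent; merging gives x ≡ 6486 (mod 7353), where 7353 = lcm(171, 387).
gcd(7353, 423) = 9 and 9 | (186 − 6486), so the pair is consistent; merging gives x ≡ 219723 (mod 345591), where 345591 = lcm(7353, 423).
The solution is unique modulo lcm(171, 387, 423) = 345591.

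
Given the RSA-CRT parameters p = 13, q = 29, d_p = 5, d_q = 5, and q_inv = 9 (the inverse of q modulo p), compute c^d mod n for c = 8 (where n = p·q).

m₁ = c^(d_p) mod p: c ≡ 8 (mod 13), and 8^5 mod 13 = 8.
m₂ = c^(d_q) mod q: c ≡ 8 (mod 29), and 8^5 mod 29 = 27.
h = q_inv·(m₁ − m₂) mod p = 9·(8 − 27) mod 13 = 11.
m = m₂ + h·q = 27 + 11·29 = 346.

346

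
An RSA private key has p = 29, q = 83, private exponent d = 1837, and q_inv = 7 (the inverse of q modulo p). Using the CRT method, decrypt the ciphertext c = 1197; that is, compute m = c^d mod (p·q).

1373

d_p = d mod (p−1) = 1837 mod 28 = 17; d_q = d mod (q−1) = 33.
m₁ = c^(d_p) mod p: c ≡ 8 (mod 29), and 8^17 mod 29 = 10.
m₂ = c^(d_q) mod q: c ≡ 35 (mod 83), and 35^33 mod 83 = 45.
h = q_inv·(m₁ − m₂) mod p = 7·(10 − 45) mod 29 = 16.
m = m₂ + h·q = 45 + 16·83 = 1373.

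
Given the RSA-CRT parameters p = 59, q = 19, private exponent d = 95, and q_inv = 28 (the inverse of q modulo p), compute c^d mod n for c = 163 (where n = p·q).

d_p = d mod (p−1) = 95 mod 58 = 37; d_q = d mod (q−1) = 5.
m₁ = c^(d_p) mod p: c ≡ 45 (mod 59), and 45^37 mod 59 = 49.
m₂ = c^(d_q) mod q: c ≡ 11 (mod 19), and 11^5 mod 19 = 7.
h = q_inv·(m₁ − m₂) mod p = 28·(49 − 7) mod 59 = 55.
m = m₂ + h·q = 7 + 55·19 = 1052.

1052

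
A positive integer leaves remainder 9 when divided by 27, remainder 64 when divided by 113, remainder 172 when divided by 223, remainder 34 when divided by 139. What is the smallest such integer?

From a ≡ 9 (mod 27) write a = 9 + 27t. Substituting into a ≡ 64 (mod 113) gives 27t ≡ 55 (mod 113), and since 27⁻¹ ≡ 67 (mod 113), t ≡ 69. Hence a ≡ 9 + 27·69 = 1872 (mod 3051).
From a ≡ 1872 (mod 3051) write a = 1872 + 3051t. Substituting into a ≡ 172 (mod 223) gives 3051t ≡ 84 (mod 223), and since 152⁻¹ ≡ 201 (mod 223), t ≡ 159. Hence a ≡ 1872 + 3051·159 = 486981 (mod 680373).
From a ≡ 486981 (mod 680373) write a = 486981 + 680373t. Substituting into a ≡ 34 (mod 139) gives 680373t ≡ 109 (mod 139), and since 107⁻¹ ≡ 13 (mod 139), t ≡ 27. Hence a ≡ 486981 + 680373·27 = 18857052 (mod 94571847).

18857052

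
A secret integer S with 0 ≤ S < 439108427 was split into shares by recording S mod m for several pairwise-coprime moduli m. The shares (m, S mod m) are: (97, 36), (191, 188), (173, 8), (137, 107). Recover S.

Combine the congruences pairwise.
From S ≡ 36 (mod 97) write S = 36 + 97t. Substituting into S ≡ 188 (mod 191) gives 97t ≡ 152 (mod 191), and since 97⁻¹ ≡ 128 (mod 191), t ≡ 165. Hence S ≡ 36 + 97·165 = 16041 (mod 18527).
From S ≡ 16041 (mod 18527) write S = 16041 + 18527t. Substituting into S ≡ 8 (mod 173) gives 18527t ≡ 56 (mod 173), and since 16⁻¹ ≡ 119 (mod 173), t ≡ 90. Hence S ≡ 16041 + 18527·90 = 1683471 (mod 3205171).
From S ≡ 1683471 (mod 3205171) write S = 1683471 + 3205171t. Substituting into S ≡ 107 (mod 137) gives 3205171t ≡ 92 (mod 137), and since 56⁻¹ ≡ 115 (mod 137), t ≡ 31. Hence S ≡ 1683471 + 3205171·31 = 101043772 (mod 439108427).

101043772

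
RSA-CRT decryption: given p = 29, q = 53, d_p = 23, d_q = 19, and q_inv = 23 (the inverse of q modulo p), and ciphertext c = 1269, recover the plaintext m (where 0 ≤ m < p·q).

m₁ = c^(d_p) mod p: c ≡ 22 (mod 29), and 22^23 mod 29 = 9.
m₂ = c^(d_q) mod q: c ≡ 50 (mod 53), and 50^19 mod 53 = 19.
h = q_inv·(m₁ − m₂) mod p = 23·(9 − 19) mod 29 = 2.
m = m₂ + h·q = 19 + 2·53 = 125.

125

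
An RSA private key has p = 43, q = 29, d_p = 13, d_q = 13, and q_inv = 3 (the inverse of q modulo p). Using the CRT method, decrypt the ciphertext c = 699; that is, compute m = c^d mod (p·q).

1208

m₁ = c^(d_p) mod p: c ≡ 11 (mod 43), and 11^13 mod 43 = 4.
m₂ = c^(d_q) mod q: c ≡ 3 (mod 29), and 3^13 mod 29 = 19.
h = q_inv·(m₁ − m₂) mod p = 3·(4 − 19) mod 43 = 41.
m = m₂ + h·q = 19 + 41·29 = 1208.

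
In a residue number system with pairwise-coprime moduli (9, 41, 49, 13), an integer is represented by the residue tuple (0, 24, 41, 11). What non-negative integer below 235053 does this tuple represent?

46395

From x ≡ 0 (mod 9) write x = 0 + 9t. Substituting into x ≡ 24 (mod 41) gives 9t ≡ 24 (mod 41), and since 9⁻¹ ≡ 32 (mod 41), t ≡ 30. Hence x ≡ 0 + 9·30 = 270 (mod 369).
From x ≡ 270 (mod 369) write x = 270 + 369t. Substituting into x ≡ 41 (mod 49) gives 369t ≡ 16 (mod 49), and since 26⁻¹ ≡ 17 (mod 49), t ≡ 27. Hence x ≡ 270 + 369·27 = 10233 (mod 18081).
From x ≡ 10233 (mod 18081) write x = 10233 + 18081t. Substituting into x ≡ 11 (mod 13) gives 18081t ≡ 9 (mod 13), and since 11⁻¹ ≡ 6 (mod 13), t ≡ 2. Hence x ≡ 10233 + 18081·2 = 46395 (mod 235053).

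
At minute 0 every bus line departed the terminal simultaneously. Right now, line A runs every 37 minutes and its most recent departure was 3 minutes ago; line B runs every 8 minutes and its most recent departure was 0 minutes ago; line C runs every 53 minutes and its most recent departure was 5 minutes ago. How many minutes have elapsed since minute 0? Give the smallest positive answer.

1224

The moduli are pairwise coprime; N = 37·8·53 = 15688.
N/37 = 424; 424 ≡ 17 (mod 37); 17·24 ≡ 1, so inverse 24.
N/8 = 1961; 1961 ≡ 1 (mod 8), inverse 1.
N/53 = 296; 296 ≡ 31 (mod 53); 31·12 ≡ 1, so inverse 12.
t ≡ 3·424·24 + 0·1961·1 + 5·296·12 = 48288.
48288 mod 15688 = 1224.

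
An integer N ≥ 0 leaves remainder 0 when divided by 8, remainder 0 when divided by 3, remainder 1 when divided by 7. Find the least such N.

The moduli are pairwise coprime; M = 8·3·7 = 168.
M/8 = 21; 21 ≡ 5 (mod 8); 5·5 ≡ 1, so inverse 5.
M/3 = 56; 56 ≡ 2 (mod 3); 2·2 ≡ 1, so inverse 2.
M/7 = 24; 24 ≡ 3 (mod 7); 3·5 ≡ 1, so inverse 5.
N ≡ 0·21·5 + 0·56·2 + 1·24·5 = 120.
120 mod 168 = 120.

120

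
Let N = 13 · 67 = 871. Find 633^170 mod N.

29

Mod 13: 633 ≡ 9; by Fermat, exponent reduces to 170 mod 12 = 2; 9^2 ≡ 3 (mod 13).
Mod 67: 633 ≡ 30; by Fermat, exponent reduces to 170 mod 66 = 38; 30^38 ≡ 29 (mod 67).
Combine by CRT: x ≡ 3 (mod 13), x ≡ 29 (mod 67) ⇒ x ≡ 29 (mod 871).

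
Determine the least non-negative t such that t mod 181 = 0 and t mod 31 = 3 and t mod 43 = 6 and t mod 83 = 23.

Combine the congruences pairwise.
From t ≡ 0 (mod 181) write t = 0 + 181s. Substituting into t ≡ 3 (mod 31) gives 181s ≡ 3 (mod 31), and since 26⁻¹ ≡ 6 (mod 31), s ≡ 18. Hence t ≡ 0 + 181·18 = 3258 (mod 5611).
From t ≡ 3258 (mod 5611) write t = 3258 + 5611s. Substituting into t ≡ 6 (mod 43) gives 5611s ≡ 16 (mod 43), and since 21⁻¹ ≡ 41 (mod 43), s ≡ 11. Hence t ≡ 3258 + 5611·11 = 64979 (mod 241273).
From t ≡ 64979 (mod 241273) write t = 64979 + 241273s. Substituting into t ≡ 23 (mod 83) gives 241273s ≡ 33 (mod 83), and since 75⁻¹ ≡ 31 (mod 83), s ≡ 27. Hence t ≡ 64979 + 241273·27 = 6579350 (mod 20025659).

6579350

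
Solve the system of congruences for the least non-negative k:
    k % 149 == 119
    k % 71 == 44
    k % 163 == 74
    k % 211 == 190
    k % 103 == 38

From k ≡ 119 (mod 149) write k = 119 + 149t. Substituting into k ≡ 44 (mod 71) gives 149t ≡ 67 (mod 71), and since 7⁻¹ ≡ 61 (mod 71), t ≡ 40. Hence k ≡ 119 + 149·40 = 6079 (mod 10579).
From k ≡ 6079 (mod 10579) write k = 6079 + 10579t. Substituting into k ≡ 74 (mod 163) gives 10579t ≡ 26 (mod 163), and since 147⁻¹ ≡ 112 (mod 163), t ≡ 141. Hence k ≡ 6079 + 10579·141 = 1497718 (mod 1724377).
From k ≡ 1497718 (mod 1724377) write k = 1497718 + 1724377t. Substituting into k ≡ 190 (mod 211) gives 1724377t ≡ 150 (mod 211), and since 85⁻¹ ≡ 72 (mod 211), t ≡ 39. Hence k ≡ 1497718 + 1724377·39 = 68748421 (mod 363843547).
From k ≡ 68748421 (mod 363843547) write k = 68748421 + 363843547t. Substituting into k ≡ 38 (mod 103) gives 363843547t ≡ 100 (mod 103), and since 64⁻¹ ≡ 66 (mod 103), t ≡ 8. Hence k ≡ 68748421 + 363843547·8 = 2979496797 (mod 37475885341).

2979496797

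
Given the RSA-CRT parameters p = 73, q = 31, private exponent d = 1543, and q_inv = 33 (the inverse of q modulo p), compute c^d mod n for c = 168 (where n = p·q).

1251

d_p = d mod (p−1) = 1543 mod 72 = 31; d_q = d mod (q−1) = 13.
m₁ = c^(d_p) mod p: c ≡ 22 (mod 73), and 22^31 mod 73 = 10.
m₂ = c^(d_q) mod q: c ≡ 13 (mod 31), and 13^13 mod 31 = 11.
h = q_inv·(m₁ − m₂) mod p = 33·(10 − 11) mod 73 = 40.
m = m₂ + h·q = 11 + 40·31 = 1251.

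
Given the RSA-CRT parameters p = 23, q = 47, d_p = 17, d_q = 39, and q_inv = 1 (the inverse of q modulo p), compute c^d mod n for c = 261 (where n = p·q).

m₁ = c^(d_p) mod p: c ≡ 8 (mod 23), and 8^17 mod 23 = 13.
m₂ = c^(d_q) mod q: c ≡ 26 (mod 47), and 26^39 mod 47 = 33.
h = q_inv·(m₁ − m₂) mod p = 1·(13 − 33) mod 23 = 3.
m = m₂ + h·q = 33 + 3·47 = 174.

174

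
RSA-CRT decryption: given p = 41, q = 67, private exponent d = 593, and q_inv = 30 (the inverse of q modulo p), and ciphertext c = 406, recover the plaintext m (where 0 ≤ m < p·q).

2027

d_p = d mod (p−1) = 593 mod 40 = 33; d_q = d mod (q−1) = 65.
m₁ = c^(d_p) mod p: c ≡ 37 (mod 41), and 37^33 mod 41 = 18.
m₂ = c^(d_q) mod q: c ≡ 4 (mod 67), and 4^65 mod 67 = 17.
h = q_inv·(m₁ − m₂) mod p = 30·(18 − 17) mod 41 = 30.
m = m₂ + h·q = 17 + 30·67 = 2027.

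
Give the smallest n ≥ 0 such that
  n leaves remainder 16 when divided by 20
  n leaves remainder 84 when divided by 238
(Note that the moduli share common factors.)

1036

Combine the congruences pairwise.
gcd(20, 238) = 2 and 2 | (84 − 16), so the pair is consistent; merging gives n ≡ 1036 (mod 2380), where 2380 = lcm(20, 238).
The solution is unique modulo lcm(20, 238) = 2380.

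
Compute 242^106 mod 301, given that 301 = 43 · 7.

102

Mod 43: 242 ≡ 27; by Fermat, exponent reduces to 106 mod 42 = 22; 27^22 ≡ 16 (mod 43).
Mod 7: 242 ≡ 4; by Fermat, exponent reduces to 106 mod 6 = 4; 4^4 ≡ 4 (mod 7).
Combine by CRT: x ≡ 16 (mod 43), x ≡ 4 (mod 7) ⇒ x ≡ 102 (mod 301).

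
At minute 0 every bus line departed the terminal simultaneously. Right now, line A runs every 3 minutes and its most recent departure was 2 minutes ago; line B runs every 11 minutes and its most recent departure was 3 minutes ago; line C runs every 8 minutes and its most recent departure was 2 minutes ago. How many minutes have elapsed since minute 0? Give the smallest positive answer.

146

Combine the congruences pairwise.
From t ≡ 2 (mod 3) write t = 2 + 3s. Substituting into t ≡ 3 (mod 11) gives 3s ≡ 1 (mod 11), and since 3⁻¹ ≡ 4 (mod 11), s ≡ 4. Hence t ≡ 2 + 3·4 = 14 (mod 33).
From t ≡ 14 (mod 33) write t = 14 + 33s. Substituting into t ≡ 2 (mod 8) gives 33s ≡ 4 (mod 8), and since 1⁻¹ ≡ 1 (mod 8), s ≡ 4. Hence t ≡ 14 + 33·4 = 146 (mod 264).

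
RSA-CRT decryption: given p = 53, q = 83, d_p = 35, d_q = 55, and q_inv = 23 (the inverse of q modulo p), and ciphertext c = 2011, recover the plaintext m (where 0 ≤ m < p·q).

1822

m₁ = c^(d_p) mod p: c ≡ 50 (mod 53), and 50^35 mod 53 = 20.
m₂ = c^(d_q) mod q: c ≡ 19 (mod 83), and 19^55 mod 83 = 79.
h = q_inv·(m₁ − m₂) mod p = 23·(20 − 79) mod 53 = 21.
m = m₂ + h·q = 79 + 21·83 = 1822.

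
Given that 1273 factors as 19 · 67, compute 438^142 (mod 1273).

Mod 19: 438 ≡ 1; by Fermat, exponent reduces to 142 mod 18 = 16; 1^16 ≡ 1 (mod 19).
Mod 67: 438 ≡ 36; by Fermat, exponent reduces to 142 mod 66 = 10; 36^10 ≡ 55 (mod 67).
Combine by CRT: x ≡ 1 (mod 19), x ≡ 55 (mod 67) ⇒ x ≡ 457 (mod 1273).

457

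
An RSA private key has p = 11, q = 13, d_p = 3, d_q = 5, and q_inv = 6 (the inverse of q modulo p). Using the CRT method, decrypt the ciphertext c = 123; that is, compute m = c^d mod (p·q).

41

m₁ = c^(d_p) mod p: c ≡ 2 (mod 11), and 2^3 mod 11 = 8.
m₂ = c^(d_q) mod q: c ≡ 6 (mod 13), and 6^5 mod 13 = 2.
h = q_inv·(m₁ − m₂) mod p = 6·(8 − 2) mod 11 = 3.
m = m₂ + h·q = 2 + 3·13 = 41.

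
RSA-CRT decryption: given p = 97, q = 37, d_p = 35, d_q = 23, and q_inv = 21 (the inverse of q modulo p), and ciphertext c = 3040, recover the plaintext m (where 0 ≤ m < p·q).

m₁ = c^(d_p) mod p: c ≡ 33 (mod 97), and 33^35 mod 97 = 47.
m₂ = c^(d_q) mod q: c ≡ 6 (mod 37), and 6^23 mod 37 = 31.
h = q_inv·(m₁ − m₂) mod p = 21·(47 − 31) mod 97 = 45.
m = m₂ + h·q = 31 + 45·37 = 1696.

1696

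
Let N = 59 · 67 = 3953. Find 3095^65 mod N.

2778

Mod 59: 3095 ≡ 27; by Fermat, exponent reduces to 65 mod 58 = 7; 27^7 ≡ 5 (mod 59).
Mod 67: 3095 ≡ 13; 13^65 ≡ 31 (mod 67).
Combine by CRT: x ≡ 5 (mod 59), x ≡ 31 (mod 67) ⇒ x ≡ 2778 (mod 3953).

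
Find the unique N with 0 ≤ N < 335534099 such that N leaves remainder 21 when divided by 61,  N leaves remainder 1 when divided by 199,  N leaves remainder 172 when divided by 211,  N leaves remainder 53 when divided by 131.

155849836

Combine the congruences pairwise.
From N ≡ 21 (mod 61) write N = 21 + 61t. Substituting into N ≡ 1 (mod 199) gives 61t ≡ 179 (mod 199), and since 61⁻¹ ≡ 62 (mod 199), t ≡ 153. Hence N ≡ 21 + 61·153 = 9354 (mod 12139).
From N ≡ 9354 (mod 12139) write N = 9354 + 12139t. Substituting into N ≡ 172 (mod 211) gives 12139t ≡ 102 (mod 211), and since 112⁻¹ ≡ 130 (mod 211), t ≡ 178. Hence N ≡ 9354 + 12139·178 = 2170096 (mod 2561329).
From N ≡ 2170096 (mod 2561329) write N = 2170096 + 2561329t. Substituting into N ≡ 53 (mod 131) gives 2561329t ≡ 103 (mod 131), and since 17⁻¹ ≡ 54 (mod 131), t ≡ 60. Hence N ≡ 2170096 + 2561329·60 = 155849836 (mod 335534099).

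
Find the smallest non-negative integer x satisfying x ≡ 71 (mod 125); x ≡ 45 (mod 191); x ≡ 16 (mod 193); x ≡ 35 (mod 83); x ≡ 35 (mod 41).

From x ≡ 71 (mod 125) write x = 71 + 125t. Substituting into x ≡ 45 (mod 191) gives 125t ≡ 165 (mod 191), and since 125⁻¹ ≡ 136 (mod 191), t ≡ 93. Hence x ≡ 71 + 125·93 = 11696 (mod 23875).
From x ≡ 11696 (mod 23875) write x = 11696 + 23875t. Substituting into x ≡ 16 (mod 193) gives 23875t ≡ 93 (mod 193), and since 136⁻¹ ≡ 44 (mod 193), t ≡ 39. Hence x ≡ 11696 + 23875·39 = 942821 (mod 4607875).
From x ≡ 942821 (mod 4607875) write x = 942821 + 4607875t. Substituting into x ≡ 35 (mod 83) gives 4607875t ≡ 11 (mod 83), and since 47⁻¹ ≡ 53 (mod 83), t ≡ 2. Hence x ≡ 942821 + 4607875·2 = 10158571 (mod 382453625).
From x ≡ 10158571 (mod 382453625) write x = 10158571 + 382453625t. Substituting into x ≡ 35 (mod 41) gives 382453625t ≡ 34 (mod 41), and since 8⁻¹ ≡ 36 (mod 41), t ≡ 35. Hence x ≡ 10158571 + 382453625·35 = 13396035446 (mod 15680598625).

13396035446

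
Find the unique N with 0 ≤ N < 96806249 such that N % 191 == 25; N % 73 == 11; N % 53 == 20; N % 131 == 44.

17477671

The moduli are pairwise coprime; M = 191·73·53·131 = 96806249.
M/191 = 506839; 506839 ≡ 116 (mod 191); 116·28 ≡ 1, so inverse 28.
M/73 = 1326113; 1326113 ≡ 68 (mod 73); 68·29 ≡ 1, so inverse 29.
M/53 = 1826533; 1826533 ≡ 47 (mod 53); 47·44 ≡ 1, so inverse 44.
M/131 = 738979; 738979 ≡ 8 (mod 131); 8·82 ≡ 1, so inverse 82.
N ≡ 25·506839·28 + 11·1326113·29 + 20·1826533·44 + 44·738979·82 = 5051402619.
5051402619 mod 96806249 = 17477671.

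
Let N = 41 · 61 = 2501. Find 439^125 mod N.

Mod 41: 439 ≡ 29; by Fermat, exponent reduces to 125 mod 40 = 5; 29^5 ≡ 38 (mod 41).
Mod 61: 439 ≡ 12; by Fermat, exponent reduces to 125 mod 60 = 5; 12^5 ≡ 13 (mod 61).
Combine by CRT: x ≡ 38 (mod 41), x ≡ 13 (mod 61) ⇒ x ≡ 1965 (mod 2501).

1965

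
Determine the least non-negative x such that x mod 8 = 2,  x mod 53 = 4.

322

Combine the congruences pairwise.
From x ≡ 2 (mod 8) write x = 2 + 8t. Substituting into x ≡ 4 (mod 53) gives 8t ≡ 2 (mod 53), and since 8⁻¹ ≡ 20 (mod 53), t ≡ 40. Hence x ≡ 2 + 8·40 = 322 (mod 424).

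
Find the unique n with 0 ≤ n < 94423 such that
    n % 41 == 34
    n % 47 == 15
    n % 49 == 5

Combine the congruences pairwise.
From n ≡ 34 (mod 41) write n = 34 + 41t. Substituting into n ≡ 15 (mod 47) gives 41t ≡ 28 (mod 47), and since 41⁻¹ ≡ 39 (mod 47), t ≡ 11. Hence n ≡ 34 + 41·11 = 485 (mod 1927).
From n ≡ 485 (mod 1927) write n = 485 + 1927t. Substituting into n ≡ 5 (mod 49) gives 1927t ≡ 10 (mod 49), and since 16⁻¹ ≡ 46 (mod 49), t ≡ 19. Hence n ≡ 485 + 1927·19 = 37098 (mod 94423).

37098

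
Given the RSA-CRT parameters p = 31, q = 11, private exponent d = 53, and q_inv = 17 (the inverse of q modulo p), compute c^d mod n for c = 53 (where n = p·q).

d_p = d mod (p−1) = 53 mod 30 = 23; d_q = d mod (q−1) = 3.
m₁ = c^(d_p) mod p: c ≡ 22 (mod 31), and 22^23 mod 31 = 3.
m₂ = c^(d_q) mod q: c ≡ 9 (mod 11), and 9^3 mod 11 = 3.
h = q_inv·(m₁ − m₂) mod p = 17·(3 − 3) mod 31 = 0.
m = m₂ + h·q = 3 + 0·11 = 3.

3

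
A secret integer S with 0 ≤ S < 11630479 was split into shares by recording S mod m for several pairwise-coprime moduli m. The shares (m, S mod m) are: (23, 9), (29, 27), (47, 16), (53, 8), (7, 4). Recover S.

8462836

The moduli are pairwise coprime; N = 23·29·47·53·7 = 11630479.
N/23 = 505673; 505673 ≡ 18 (mod 23); 18·9 ≡ 1, so inverse 9.
N/29 = 401051; 401051 ≡ 10 (mod 29); 10·3 ≡ 1, so inverse 3.
N/47 = 247457; 247457 ≡ 2 (mod 47); 2·24 ≡ 1, so inverse 24.
N/53 = 219443; 219443 ≡ 23 (mod 53); 23·30 ≡ 1, so inverse 30.
N/7 = 1661497; 1661497 ≡ 5 (mod 7); 5·3 ≡ 1, so inverse 3.
S ≡ 9·505673·9 + 27·401051·3 + 16·247457·24 + 8·219443·30 + 4·1661497·3 = 241072416.
241072416 mod 11630479 = 8462836.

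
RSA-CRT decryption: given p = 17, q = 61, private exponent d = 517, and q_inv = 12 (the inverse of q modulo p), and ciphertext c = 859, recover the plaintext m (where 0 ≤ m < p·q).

960

d_p = d mod (p−1) = 517 mod 16 = 5; d_q = d mod (q−1) = 37.
m₁ = c^(d_p) mod p: c ≡ 9 (mod 17), and 9^5 mod 17 = 8.
m₂ = c^(d_q) mod q: c ≡ 5 (mod 61), and 5^37 mod 61 = 45.
h = q_inv·(m₁ − m₂) mod p = 12·(8 − 45) mod 17 = 15.
m = m₂ + h·q = 45 + 15·61 = 960.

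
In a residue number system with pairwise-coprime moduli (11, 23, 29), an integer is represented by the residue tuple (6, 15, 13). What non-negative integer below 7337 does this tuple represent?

1579

Combine the congruences pairwise.
From x ≡ 6 (mod 11) write x = 6 + 11t. Substituting into x ≡ 15 (mod 23) gives 11t ≡ 9 (mod 23), and since 11⁻¹ ≡ 21 (mod 23), t ≡ 5. Hence x ≡ 6 + 11·5 = 61 (mod 253).
From x ≡ 61 (mod 253) write x = 61 + 253t. Substituting into x ≡ 13 (mod 29) gives 253t ≡ 10 (mod 29), and since 21⁻¹ ≡ 18 (mod 29), t ≡ 6. Hence x ≡ 61 + 253·6 = 1579 (mod 7337).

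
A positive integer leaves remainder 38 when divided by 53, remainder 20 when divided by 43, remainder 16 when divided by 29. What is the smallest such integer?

From t ≡ 38 (mod 53) write t = 38 + 53s. Substituting into t ≡ 20 (mod 43) gives 53s ≡ 25 (mod 43), and since 10⁻¹ ≡ 13 (mod 43), s ≡ 24. Hence t ≡ 38 + 53·24 = 1310 (mod 2279).
From t ≡ 1310 (mod 2279) write t = 1310 + 2279s. Substituting into t ≡ 16 (mod 29) gives 2279s ≡ 11 (mod 29), and since 17⁻¹ ≡ 12 (mod 29), s ≡ 16. Hence t ≡ 1310 + 2279·16 = 37774 (mod 66091).

37774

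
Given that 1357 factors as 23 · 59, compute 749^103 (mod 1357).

593

Mod 23: 749 ≡ 13; by Fermat, exponent reduces to 103 mod 22 = 15; 13^15 ≡ 18 (mod 23).
Mod 59: 749 ≡ 41; by Fermat, exponent reduces to 103 mod 58 = 45; 41^45 ≡ 3 (mod 59).
Combine by CRT: x ≡ 18 (mod 23), x ≡ 3 (mod 59) ⇒ x ≡ 593 (mod 1357).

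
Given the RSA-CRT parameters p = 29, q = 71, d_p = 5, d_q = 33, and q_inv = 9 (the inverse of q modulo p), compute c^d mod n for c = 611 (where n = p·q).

m₁ = c^(d_p) mod p: c ≡ 2 (mod 29), and 2^5 mod 29 = 3.
m₂ = c^(d_q) mod q: c ≡ 43 (mod 71), and 43^33 mod 71 = 24.
h = q_inv·(m₁ − m₂) mod p = 9·(3 − 24) mod 29 = 14.
m = m₂ + h·q = 24 + 14·71 = 1018.

1018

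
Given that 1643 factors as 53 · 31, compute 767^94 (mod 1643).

593

Mod 53: 767 ≡ 25; by Fermat, exponent reduces to 94 mod 52 = 42; 25^42 ≡ 10 (mod 53).
Mod 31: 767 ≡ 23; by Fermat, exponent reduces to 94 mod 30 = 4; 23^4 ≡ 4 (mod 31).
Combine by CRT: x ≡ 10 (mod 53), x ≡ 4 (mod 31) ⇒ x ≡ 593 (mod 1643).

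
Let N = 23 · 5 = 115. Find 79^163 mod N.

89

Mod 23: 79 ≡ 10; by Fermat, exponent reduces to 163 mod 22 = 9; 10^9 ≡ 20 (mod 23).
Mod 5: 79 ≡ 4; by Fermat, exponent reduces to 163 mod 4 = 3; 4^3 ≡ 4 (mod 5).
Combine by CRT: x ≡ 20 (mod 23), x ≡ 4 (mod 5) ⇒ x ≡ 89 (mod 115).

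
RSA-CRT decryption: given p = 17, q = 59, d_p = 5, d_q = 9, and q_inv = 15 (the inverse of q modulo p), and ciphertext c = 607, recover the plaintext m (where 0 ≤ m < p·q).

m₁ = c^(d_p) mod p: c ≡ 12 (mod 17), and 12^5 mod 17 = 3.
m₂ = c^(d_q) mod q: c ≡ 17 (mod 59), and 17^9 mod 59 = 25.
h = q_inv·(m₁ − m₂) mod p = 15·(3 − 25) mod 17 = 10.
m = m₂ + h·q = 25 + 10·59 = 615.

615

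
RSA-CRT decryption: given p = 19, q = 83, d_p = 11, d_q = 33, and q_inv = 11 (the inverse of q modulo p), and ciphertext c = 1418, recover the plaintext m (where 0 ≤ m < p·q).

445

m₁ = c^(d_p) mod p: c ≡ 12 (mod 19), and 12^11 mod 19 = 8.
m₂ = c^(d_q) mod q: c ≡ 7 (mod 83), and 7^33 mod 83 = 30.
h = q_inv·(m₁ − m₂) mod p = 11·(8 − 30) mod 19 = 5.
m = m₂ + h·q = 30 + 5·83 = 445.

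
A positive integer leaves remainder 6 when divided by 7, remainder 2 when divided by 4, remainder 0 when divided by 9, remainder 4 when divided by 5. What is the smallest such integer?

The moduli are pairwise coprime; M = 7·4·9·5 = 1260.
M/7 = 180; 180 ≡ 5 (mod 7); 5·3 ≡ 1, so inverse 3.
M/4 = 315; 315 ≡ 3 (mod 4); 3·3 ≡ 1, so inverse 3.
M/9 = 140; 140 ≡ 5 (mod 9); 5·2 ≡ 1, so inverse 2.
M/5 = 252; 252 ≡ 2 (mod 5); 2·3 ≡ 1, so inverse 3.
n ≡ 6·180·3 + 2·315·3 + 0·140·2 + 4·252·3 = 8154.
8154 mod 1260 = 594.

594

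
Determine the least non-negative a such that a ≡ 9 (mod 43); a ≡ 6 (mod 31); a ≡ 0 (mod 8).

The moduli are pairwise coprime; N = 43·31·8 = 10664.
N/43 = 248; 248 ≡ 33 (mod 43); 33·30 ≡ 1, so inverse 30.
N/31 = 344; 344 ≡ 3 (mod 31); 3·21 ≡ 1, so inverse 21.
N/8 = 1333; 1333 ≡ 5 (mod 8); 5·5 ≡ 1, so inverse 5.
a ≡ 9·248·30 + 6·344·21 + 0·1333·5 = 110304.
110304 mod 10664 = 3664.

3664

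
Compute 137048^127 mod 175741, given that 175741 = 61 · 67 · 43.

173297

Mod 61: 137048 ≡ 42; by Fermat, exponent reduces to 127 mod 60 = 7; 42^7 ≡ 57 (mod 61).
Mod 67: 137048 ≡ 33; by Fermat, exponent reduces to 127 mod 66 = 61; 33^61 ≡ 35 (mod 67).
Mod 43: 137048 ≡ 7; by Fermat, exponent reduces to 127 mod 42 = 1; 7^1 ≡ 7 (mod 43).
Combine by CRT: x ≡ 57 (mod 61), x ≡ 35 (mod 67), x ≡ 7 (mod 43) ⇒ x ≡ 173297 (mod 175741).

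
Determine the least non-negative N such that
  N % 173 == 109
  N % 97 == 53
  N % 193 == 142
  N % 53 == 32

93023247

The moduli are pairwise coprime; M = 173·97·193·53 = 171652849.
M/173 = 992213; 992213 ≡ 58 (mod 173); 58·3 ≡ 1, so inverse 3.
M/97 = 1769617; 1769617 ≡ 46 (mod 97); 46·19 ≡ 1, so inverse 19.
M/193 = 889393; 889393 ≡ 49 (mod 193); 49·130 ≡ 1, so inverse 130.
M/53 = 3238733; 3238733 ≡ 9 (mod 53); 9·6 ≡ 1, so inverse 6.
N ≡ 109·992213·3 + 53·1769617·19 + 142·889393·130 + 32·3238733·6 = 19146489486.
19146489486 mod 171652849 = 93023247.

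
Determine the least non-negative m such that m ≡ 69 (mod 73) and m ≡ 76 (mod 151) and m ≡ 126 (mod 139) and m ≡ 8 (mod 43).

3271491

Combine the congruences pairwise.
From m ≡ 69 (mod 73) write m = 69 + 73t. Substituting into m ≡ 76 (mod 151) gives 73t ≡ 7 (mod 151), and since 73⁻¹ ≡ 60 (mod 151), t ≡ 118. Hence m ≡ 69 + 73·118 = 8683 (mod 11023).
From m ≡ 8683 (mod 11023) write m = 8683 + 11023t. Substituting into m ≡ 126 (mod 139) gives 11023t ≡ 61 (mod 139), and since 42⁻¹ ≡ 96 (mod 139), t ≡ 18. Hence m ≡ 8683 + 11023·18 = 207097 (mod 1532197).
From m ≡ 207097 (mod 1532197) write m = 207097 + 1532197t. Substituting into m ≡ 8 (mod 43) gives 1532197t ≡ 42 (mod 43), and since 21⁻¹ ≡ 41 (mod 43), t ≡ 2. Hence m ≡ 207097 + 1532197·2 = 3271491 (mod 65884471).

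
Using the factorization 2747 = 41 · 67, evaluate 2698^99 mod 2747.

1071

Mod 41: 2698 ≡ 33; by Fermat, exponent reduces to 99 mod 40 = 19; 33^19 ≡ 5 (mod 41).
Mod 67: 2698 ≡ 18; by Fermat, exponent reduces to 99 mod 66 = 33; 18^33 ≡ 66 (mod 67).
Combine by CRT: x ≡ 5 (mod 41), x ≡ 66 (mod 67) ⇒ x ≡ 1071 (mod 2747).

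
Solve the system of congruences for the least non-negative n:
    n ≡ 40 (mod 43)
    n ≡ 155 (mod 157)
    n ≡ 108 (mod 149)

779974

From n ≡ 40 (mod 43) write n = 40 + 43t. Substituting into n ≡ 155 (mod 157) gives 43t ≡ 115 (mod 157), and since 43⁻¹ ≡ 84 (mod 157), t ≡ 83. Hence n ≡ 40 + 43·83 = 3609 (mod 6751).
From n ≡ 3609 (mod 6751) write n = 3609 + 6751t. Substituting into n ≡ 108 (mod 149) gives 6751t ≡ 75 (mod 149), and since 46⁻¹ ≡ 81 (mod 149), t ≡ 115. Hence n ≡ 3609 + 6751·115 = 779974 (mod 1005899).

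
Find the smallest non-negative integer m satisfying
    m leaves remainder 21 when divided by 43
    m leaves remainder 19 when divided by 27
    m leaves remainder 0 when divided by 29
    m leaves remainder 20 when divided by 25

The moduli are pairwise coprime; N = 43·27·29·25 = 841725.
N/43 = 19575; 19575 ≡ 10 (mod 43); 10·13 ≡ 1, so inverse 13.
N/27 = 31175; 31175 ≡ 17 (mod 27); 17·8 ≡ 1, so inverse 8.
N/29 = 29025; 29025 ≡ 25 (mod 29); 25·7 ≡ 1, so inverse 7.
N/25 = 33669; 33669 ≡ 19 (mod 25); 19·4 ≡ 1, so inverse 4.
m ≡ 21·19575·13 + 19·31175·8 + 0·29025·7 + 20·33669·4 = 12776095.
12776095 mod 841725 = 150220.

150220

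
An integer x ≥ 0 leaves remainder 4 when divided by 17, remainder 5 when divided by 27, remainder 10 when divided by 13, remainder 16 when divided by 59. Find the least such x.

83678

The moduli are pairwise coprime; N = 17·27·13·59 = 352053.
N/17 = 20709; 20709 ≡ 3 (mod 17); 3·6 ≡ 1, so inverse 6.
N/27 = 13039; 13039 ≡ 25 (mod 27); 25·13 ≡ 1, so inverse 13.
N/13 = 27081; 27081 ≡ 2 (mod 13); 2·7 ≡ 1, so inverse 7.
N/59 = 5967; 5967 ≡ 8 (mod 59); 8·37 ≡ 1, so inverse 37.
x ≡ 4·20709·6 + 5·13039·13 + 10·27081·7 + 16·5967·37 = 6772685.
6772685 mod 352053 = 83678.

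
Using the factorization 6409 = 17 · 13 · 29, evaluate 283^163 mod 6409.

3286

Mod 17: 283 ≡ 11; by Fermat, exponent reduces to 163 mod 16 = 3; 11^3 ≡ 5 (mod 17).
Mod 13: 283 ≡ 10; by Fermat, exponent reduces to 163 mod 12 = 7; 10^7 ≡ 10 (mod 13).
Mod 29: 283 ≡ 22; by Fermat, exponent reduces to 163 mod 28 = 23; 22^23 ≡ 9 (mod 29).
Combine by CRT: x ≡ 5 (mod 17), x ≡ 10 (mod 13), x ≡ 9 (mod 29) ⇒ x ≡ 3286 (mod 6409).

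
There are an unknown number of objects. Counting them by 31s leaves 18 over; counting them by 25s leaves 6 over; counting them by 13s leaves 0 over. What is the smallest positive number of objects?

9256

Combine the congruences pairwise.
From N ≡ 18 (mod 31) write N = 18 + 31t. Substituting into N ≡ 6 (mod 25) gives 31t ≡ 13 (mod 25), and since 6⁻¹ ≡ 21 (mod 25), t ≡ 23. Hence N ≡ 18 + 31·23 = 731 (mod 775).
From N ≡ 731 (mod 775) write N = 731 + 775t. Substituting into N ≡ 0 (mod 13) gives 775t ≡ 10 (mod 13), and since 8⁻¹ ≡ 5 (mod 13), t ≡ 11. Hence N ≡ 731 + 775·11 = 9256 (mod 10075).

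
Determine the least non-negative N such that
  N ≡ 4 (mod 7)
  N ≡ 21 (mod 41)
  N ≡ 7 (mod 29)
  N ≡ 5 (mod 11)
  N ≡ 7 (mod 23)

1999673

The moduli are pairwise coprime; M = 7·41·29·11·23 = 2105719.
M/7 = 300817; 300817 ≡ 6 (mod 7); 6·6 ≡ 1, so inverse 6.
M/41 = 51359; 51359 ≡ 27 (mod 41); 27·38 ≡ 1, so inverse 38.
M/29 = 72611; 72611 ≡ 24 (mod 29); 24·23 ≡ 1, so inverse 23.
M/11 = 191429; 191429 ≡ 7 (mod 11); 7·8 ≡ 1, so inverse 8.
M/23 = 91553; 91553 ≡ 13 (mod 23); 13·16 ≡ 1, so inverse 16.
N ≡ 4·300817·6 + 21·51359·38 + 7·72611·23 + 5·191429·8 + 7·91553·16 = 77805557.
77805557 mod 2105719 = 1999673.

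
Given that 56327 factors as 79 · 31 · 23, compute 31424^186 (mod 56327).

Mod 79: 31424 ≡ 61; by Fermat, exponent reduces to 186 mod 78 = 30; 61^30 ≡ 64 (mod 79).
Mod 31: 31424 ≡ 21; by Fermat, exponent reduces to 186 mod 30 = 6; 21^6 ≡ 2 (mod 31).
Mod 23: 31424 ≡ 6; by Fermat, exponent reduces to 186 mod 22 = 10; 6^10 ≡ 4 (mod 23).
Combine by CRT: x ≡ 64 (mod 79), x ≡ 2 (mod 31), x ≡ 4 (mod 23) ⇒ x ≡ 12309 (mod 56327).

12309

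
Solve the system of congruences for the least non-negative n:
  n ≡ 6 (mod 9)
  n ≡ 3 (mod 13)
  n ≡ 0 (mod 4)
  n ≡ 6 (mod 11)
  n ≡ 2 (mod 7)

20400

From n ≡ 6 (mod 9) write n = 6 + 9t. Substituting into n ≡ 3 (mod 13) gives 9t ≡ 10 (mod 13), and since 9⁻¹ ≡ 3 (mod 13), t ≡ 4. Hence n ≡ 6 + 9·4 = 42 (mod 117).
From n ≡ 42 (mod 117) write n = 42 + 117t. Substituting into n ≡ 0 (mod 4) gives 117t ≡ 2 (mod 4), and since 1⁻¹ ≡ 1 (mod 4), t ≡ 2. Hence n ≡ 42 + 117·2 = 276 (mod 468).
From n ≡ 276 (mod 468) write n = 276 + 468t. Substituting into n ≡ 6 (mod 11) gives 468t ≡ 5 (mod 11), and since 6⁻¹ ≡ 2 (mod 11), t ≡ 10. Hence n ≡ 276 + 468·10 = 4956 (mod 5148).
From n ≡ 4956 (mod 5148) write n = 4956 + 5148t. Substituting into n ≡ 2 (mod 7) gives 5148t ≡ 2 (mod 7), and since 3⁻¹ ≡ 5 (mod 7), t ≡ 3. Hence n ≡ 4956 + 5148·3 = 20400 (mod 36036).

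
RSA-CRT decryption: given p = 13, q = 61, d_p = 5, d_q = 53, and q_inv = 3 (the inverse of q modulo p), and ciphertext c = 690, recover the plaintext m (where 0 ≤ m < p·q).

534

m₁ = c^(d_p) mod p: c ≡ 1 (mod 13), and 1^5 mod 13 = 1.
m₂ = c^(d_q) mod q: c ≡ 19 (mod 61), and 19^53 mod 61 = 46.
h = q_inv·(m₁ − m₂) mod p = 3·(1 − 46) mod 13 = 8.
m = m₂ + h·q = 46 + 8·61 = 534.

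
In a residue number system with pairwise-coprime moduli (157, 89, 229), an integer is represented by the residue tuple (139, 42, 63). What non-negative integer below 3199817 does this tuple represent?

1963738

The moduli are pairwise coprime; N = 157·89·229 = 3199817.
N/157 = 20381; 20381 ≡ 128 (mod 157); 128·92 ≡ 1, so inverse 92.
N/89 = 35953; 35953 ≡ 86 (mod 89); 86·59 ≡ 1, so inverse 59.
N/229 = 13973; 13973 ≡ 4 (mod 229); 4·172 ≡ 1, so inverse 172.
x ≡ 139·20381·92 + 42·35953·59 + 63·13973·172 = 501135190.
501135190 mod 3199817 = 1963738.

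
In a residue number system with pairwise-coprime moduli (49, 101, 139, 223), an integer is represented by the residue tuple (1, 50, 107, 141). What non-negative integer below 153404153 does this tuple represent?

125670007

From x ≡ 1 (mod 49) write x = 1 + 49t. Substituting into x ≡ 50 (mod 101) gives 49t ≡ 49 (mod 101), and since 49⁻¹ ≡ 33 (mod 101), t ≡ 1. Hence x ≡ 1 + 49·1 = 50 (mod 4949).
From x ≡ 50 (mod 4949) write x = 50 + 4949t. Substituting into x ≡ 107 (mod 139) gives 4949t ≡ 57 (mod 139), and since 84⁻¹ ≡ 48 (mod 139), t ≡ 95. Hence x ≡ 50 + 4949·95 = 470205 (mod 687911).
From x ≡ 470205 (mod 687911) write x = 470205 + 687911t. Substituting into x ≡ 141 (mod 223) gives 687911t ≡ 20 (mod 223), and since 179⁻¹ ≡ 76 (mod 223), t ≡ 182. Hence x ≡ 470205 + 687911·182 = 125670007 (mod 153404153).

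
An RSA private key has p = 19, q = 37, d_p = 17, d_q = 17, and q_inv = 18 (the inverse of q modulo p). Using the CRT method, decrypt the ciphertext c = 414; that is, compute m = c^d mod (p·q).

90

m₁ = c^(d_p) mod p: c ≡ 15 (mod 19), and 15^17 mod 19 = 14.
m₂ = c^(d_q) mod q: c ≡ 7 (mod 37), and 7^17 mod 37 = 16.
h = q_inv·(m₁ − m₂) mod p = 18·(14 − 16) mod 19 = 2.
m = m₂ + h·q = 16 + 2·37 = 90.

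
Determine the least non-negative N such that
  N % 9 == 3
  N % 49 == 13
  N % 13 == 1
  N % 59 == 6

83019

The moduli are pairwise coprime; M = 9·49·13·59 = 338247.
M/9 = 37583; 37583 ≡ 8 (mod 9); 8·8 ≡ 1, so inverse 8.
M/49 = 6903; 6903 ≡ 43 (mod 49); 43·8 ≡ 1, so inverse 8.
M/13 = 26019; 26019 ≡ 6 (mod 13); 6·11 ≡ 1, so inverse 11.
M/59 = 5733; 5733 ≡ 10 (mod 59); 10·6 ≡ 1, so inverse 6.
N ≡ 3·37583·8 + 13·6903·8 + 1·26019·11 + 6·5733·6 = 2112501.
2112501 mod 338247 = 83019.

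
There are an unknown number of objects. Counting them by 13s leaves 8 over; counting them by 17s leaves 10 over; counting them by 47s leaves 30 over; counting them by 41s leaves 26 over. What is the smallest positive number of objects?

120115

The moduli are pairwise coprime; M = 13·17·47·41 = 425867.
M/13 = 32759; 32759 ≡ 12 (mod 13); 12·12 ≡ 1, so inverse 12.
M/17 = 25051; 25051 ≡ 10 (mod 17); 10·12 ≡ 1, so inverse 12.
M/47 = 9061; 9061 ≡ 37 (mod 47); 37·14 ≡ 1, so inverse 14.
M/41 = 10387; 10387 ≡ 14 (mod 41); 14·3 ≡ 1, so inverse 3.
N ≡ 8·32759·12 + 10·25051·12 + 30·9061·14 + 26·10387·3 = 10766790.
10766790 mod 425867 = 120115.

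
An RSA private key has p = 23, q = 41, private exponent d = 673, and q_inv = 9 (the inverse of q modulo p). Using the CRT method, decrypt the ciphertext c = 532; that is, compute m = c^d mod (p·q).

d_p = d mod (p−1) = 673 mod 22 = 13; d_q = d mod (q−1) = 33.
m₁ = c^(d_p) mod p: c ≡ 3 (mod 23), and 3^13 mod 23 = 9.
m₂ = c^(d_q) mod q: c ≡ 40 (mod 41), and 40^33 mod 41 = 40.
h = q_inv·(m₁ − m₂) mod p = 9·(9 − 40) mod 23 = 20.
m = m₂ + h·q = 40 + 20·41 = 860.

860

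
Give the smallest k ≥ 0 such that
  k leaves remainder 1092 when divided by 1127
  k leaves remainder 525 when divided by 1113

45045

Combine the congruences pairwise.
gcd(1127, 1113) = 7 and 7 | (525 − 1092), so the pair is consistent; merging gives k ≡ 45045 (mod 179193), where 179193 = lcm(1127, 1113).
The solution is unique modulo lcm(1127, 1113) = 179193.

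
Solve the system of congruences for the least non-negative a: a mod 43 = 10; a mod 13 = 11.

From a ≡ 10 (mod 43) write a = 10 + 43t. Substituting into a ≡ 11 (mod 13) gives 43t ≡ 1 (mod 13), and since 4⁻¹ ≡ 10 (mod 13), t ≡ 10. Hence a ≡ 10 + 43·10 = 440 (mod 559).

440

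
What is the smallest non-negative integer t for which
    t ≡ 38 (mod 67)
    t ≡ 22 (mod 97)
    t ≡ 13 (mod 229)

From t ≡ 38 (mod 67) write t = 38 + 67s. Substituting into t ≡ 22 (mod 97) gives 67s ≡ 81 (mod 97), and since 67⁻¹ ≡ 42 (mod 97), s ≡ 7. Hence t ≡ 38 + 67·7 = 507 (mod 6499).
From t ≡ 507 (mod 6499) write t = 507 + 6499s. Substituting into t ≡ 13 (mod 229) gives 6499s ≡ 193 (mod 229), and since 87⁻¹ ≡ 179 (mod 229), s ≡ 197. Hence t ≡ 507 + 6499·197 = 1280810 (mod 1488271).

1280810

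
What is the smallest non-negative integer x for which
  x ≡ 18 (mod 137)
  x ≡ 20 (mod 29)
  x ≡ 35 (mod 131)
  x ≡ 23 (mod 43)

From x ≡ 18 (mod 137) write x = 18 + 137t. Substituting into x ≡ 20 (mod 29) gives 137t ≡ 2 (mod 29), and since 21⁻¹ ≡ 18 (mod 29), t ≡ 7. Hence x ≡ 18 + 137·7 = 977 (mod 3973).
From x ≡ 977 (mod 3973) write x = 977 + 3973t. Substituting into x ≡ 35 (mod 131) gives 3973t ≡ 106 (mod 131), and since 43⁻¹ ≡ 64 (mod 131), t ≡ 103. Hence x ≡ 977 + 3973·103 = 410196 (mod 520463).
From x ≡ 410196 (mod 520463) write x = 410196 + 520463t. Substituting into x ≡ 23 (mod 43) gives 520463t ≡ 4 (mod 43), and since 34⁻¹ ≡ 19 (mod 43), t ≡ 33. Hence x ≡ 410196 + 520463·33 = 17585475 (mod 22379909).

17585475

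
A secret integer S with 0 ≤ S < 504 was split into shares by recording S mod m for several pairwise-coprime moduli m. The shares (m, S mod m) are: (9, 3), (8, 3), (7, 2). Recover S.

From S ≡ 3 (mod 9) write S = 3 + 9t. Substituting into S ≡ 3 (mod 8) gives 9t ≡ 0 (mod 8), and since 1⁻¹ ≡ 1 (mod 8), t ≡ 0. Hence S ≡ 3 + 9·0 = 3 (mod 72).
From S ≡ 3 (mod 72) write S = 3 + 72t. Substituting into S ≡ 2 (mod 7) gives 72t ≡ 6 (mod 7), and since 2⁻¹ ≡ 4 (mod 7), t ≡ 3. Hence S ≡ 3 + 72·3 = 219 (mod 504).

219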